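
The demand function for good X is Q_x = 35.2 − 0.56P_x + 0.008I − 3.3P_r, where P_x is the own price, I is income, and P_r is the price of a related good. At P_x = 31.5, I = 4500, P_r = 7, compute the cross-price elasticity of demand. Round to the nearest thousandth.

First evaluate Q_x: 35.2 − 0.56(31.5) + 0.008(4500) − 3.3(7) = 35.2 − 17.64 + 36 − 23.1 = 30.46.
∂Q_x/∂P_r = −3.3, so E_xy = -3.3·(7/30.46) ≈ -0.758.
E_xy < 0: the goods are complements.

-0.758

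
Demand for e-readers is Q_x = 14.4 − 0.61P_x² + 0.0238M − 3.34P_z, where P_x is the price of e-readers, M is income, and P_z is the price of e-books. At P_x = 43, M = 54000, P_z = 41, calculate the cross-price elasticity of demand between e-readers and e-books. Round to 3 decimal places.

-3.938

Evaluating quantity at (P_x, M, P_z) gives Q_x = 14.4 − 0.61(43)² + 0.0238(54000) − 3.34(41) = 14.4 − 1127.89 + 1285.2 − 136.94 = 34.77.
∂Q_x/∂P_z = −3.34, so E_xy = -3.34·(41/34.77) ≈ -3.938.
E_xy < 0: the goods are complements.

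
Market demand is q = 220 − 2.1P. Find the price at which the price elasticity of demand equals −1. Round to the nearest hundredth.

52.38

For linear demand q = a − bP, E = −bP/(a − bP). |E| = 1 ⇒ bP = a − bP ⇒ P = a/(2b).
P = 220/(2·2.1) ≈ 52.38.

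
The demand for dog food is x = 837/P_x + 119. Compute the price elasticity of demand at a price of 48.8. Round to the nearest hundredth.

-0.13

At P_x = 48.8, x = 136.1516.
dx/dP_x = −837/P_x² = −0.3515.
Point elasticity E = (dx/dP_x)·(P_x/x) = -0.3515 × 48.8/136.1516 ≈ -0.13.
|E| < 1, so demand is inelastic at this price.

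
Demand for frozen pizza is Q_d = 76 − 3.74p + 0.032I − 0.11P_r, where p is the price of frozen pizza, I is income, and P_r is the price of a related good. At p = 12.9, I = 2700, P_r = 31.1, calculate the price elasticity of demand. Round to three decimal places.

-0.436

Substituting, Q_d = 76 − 3.74(12.9) + 0.032(2700) − 0.11(31.1) = 76 − 48.246 + 86.4 − 3.421 = 110.733.
∂Q_d/∂p = −3.74, so E_p = (−3.74)·(12.9/110.733) ≈ -0.436.
|E_p| < 1: demand is inelastic.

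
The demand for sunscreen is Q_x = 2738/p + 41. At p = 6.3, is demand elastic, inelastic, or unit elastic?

inelastic

At p = 6.3, Q_x = 475.6032.
dQ_x/dp = −2738/p² = −68.9846.
Point elasticity E = (dQ_x/dp)·(p/Q_x) = -68.9846 × 6.3/475.6032 ≈ -0.914.
|E| ≈ 0.914 < 1, so demand is inelastic.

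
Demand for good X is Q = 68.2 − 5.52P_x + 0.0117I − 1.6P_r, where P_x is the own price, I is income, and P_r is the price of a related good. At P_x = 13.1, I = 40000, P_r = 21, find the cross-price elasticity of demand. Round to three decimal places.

-0.078

At the given point, Q = 68.2 − 5.52(13.1) + 0.0117(40000) − 1.6(21) = 68.2 − 72.312 + 468 − 33.6 = 430.288.
∂Q/∂P_r = −1.6, so E_xy = -1.6·(21/430.288) ≈ -0.078.
E_xy < 0: the goods are complements.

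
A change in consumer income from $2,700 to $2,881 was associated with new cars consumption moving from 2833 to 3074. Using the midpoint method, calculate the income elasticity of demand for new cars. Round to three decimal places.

1.258

%ΔQ = (3074 − 2833)/[(2833+3074)/2] = 241/2953.5 ≈ 0.0816.
%ΔY = (2,881 − 2,700)/[(2,700+2,881)/2] = 181/2790.5 ≈ 0.0649.
E_I = %ΔQ/%ΔY ≈ 1.258.
E_I > 1: normal good (luxury).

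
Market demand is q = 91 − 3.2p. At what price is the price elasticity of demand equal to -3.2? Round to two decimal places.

Set −bp/(a − bp) = −3.2 ⇒ bp = 3.2(a − bp) ⇒ bp(1+3.2) = 3.2·a.
p = 3.2·91/(3.2·4.2) ≈ 21.67.

21.67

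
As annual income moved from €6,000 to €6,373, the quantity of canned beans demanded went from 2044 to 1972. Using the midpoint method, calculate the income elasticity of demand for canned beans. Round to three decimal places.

-0.595

%ΔQ = (1972 − 2044)/[(2044+1972)/2] = -72/2008 ≈ -0.0359.
%ΔM = (6,373 − 6,000)/[(6,000+6,373)/2] = 373/6186.5 ≈ 0.0603.
E_I = %ΔQ/%ΔM ≈ -0.595.
E_I < 0: inferior good.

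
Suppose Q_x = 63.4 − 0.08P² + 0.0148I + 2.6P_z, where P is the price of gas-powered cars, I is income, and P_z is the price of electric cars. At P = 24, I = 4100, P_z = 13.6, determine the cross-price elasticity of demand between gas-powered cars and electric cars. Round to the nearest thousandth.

0.312

At the given point, Q_x = 63.4 − 0.08(24)² + 0.0148(4100) + 2.6(13.6) = 63.4 − 46.08 + 60.68 + 35.36 = 113.36.
∂Q_x/∂P_z = +2.6, so E_xy = 2.6·(13.6/113.36) ≈ 0.312.
E_xy > 0: the goods are substitutes.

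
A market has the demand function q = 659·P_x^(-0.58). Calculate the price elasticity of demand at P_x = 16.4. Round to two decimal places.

-0.58

For a Cobb–Douglas (constant-elasticity) form q = A·P_x^α·…, the elasticity with respect to P_x equals the exponent α at every point.
Here the exponent on P_x is -0.58, so the price elasticity of demand is -0.58.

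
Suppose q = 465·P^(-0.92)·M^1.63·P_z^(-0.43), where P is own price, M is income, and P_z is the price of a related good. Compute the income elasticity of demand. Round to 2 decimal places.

1.63

For a Cobb–Douglas (constant-elasticity) form q = A·M^α·…, the elasticity with respect to M equals the exponent α at every point.
Here the exponent on M is 1.63, so the income elasticity of demand is 1.63.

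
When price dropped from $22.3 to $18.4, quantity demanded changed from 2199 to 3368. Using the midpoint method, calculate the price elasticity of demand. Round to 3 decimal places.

%ΔQ = (3368 − 2199)/[(2199 + 3368)/2] = 1169/2783.5 ≈ 0.4200.
%ΔP = (18.4 − 22.3)/[(22.3 + 18.4)/2] = -3.9/20.35 ≈ -0.1916.
Arc elasticity E = %ΔQ/%ΔP ≈ 0.4200/-0.1916 ≈ -2.191.
|E| > 1: demand is elastic over this range.

-2.191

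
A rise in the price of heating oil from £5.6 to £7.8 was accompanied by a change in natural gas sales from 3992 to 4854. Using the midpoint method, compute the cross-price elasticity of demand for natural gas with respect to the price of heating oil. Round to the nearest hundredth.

0.59

%ΔQ_x = (4854 − 3992)/[(3992+4854)/2] = 862/4423 ≈ 0.1949.
%ΔP_y = (7.8 − 5.6)/[(5.6+7.8)/2] ≈ 0.3284.
E_xy = 0.1949/0.3284 ≈ 0.59.
E_xy > 0, so natural gas and heating oil are substitutes.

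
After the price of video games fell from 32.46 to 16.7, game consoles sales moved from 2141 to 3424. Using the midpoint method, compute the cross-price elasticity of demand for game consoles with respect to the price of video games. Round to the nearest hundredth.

-0.72

%ΔQ_x = (3424 − 2141)/[(2141+3424)/2] = 1283/2782.5 ≈ 0.4611.
%ΔP_y = (16.7 − 32.46)/[(32.46+16.7)/2] ≈ -0.6412.
E_xy = 0.4611/-0.6412 ≈ -0.72.
E_xy < 0, so game consoles and video games are complements.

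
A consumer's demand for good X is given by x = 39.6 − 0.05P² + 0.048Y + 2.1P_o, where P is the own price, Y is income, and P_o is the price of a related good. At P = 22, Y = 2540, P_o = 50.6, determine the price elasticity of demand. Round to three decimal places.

-0.199

At the given point, x = 39.6 − 0.05(22)² + 0.048(2540) + 2.1(50.6) = 39.6 − 24.2 + 121.92 + 106.26 = 243.58.
∂x/∂P = −2·0.05·P = -2.2, so E_p = -2.2·(22/243.58) ≈ -0.199.
|E_p| < 1: demand is inelastic.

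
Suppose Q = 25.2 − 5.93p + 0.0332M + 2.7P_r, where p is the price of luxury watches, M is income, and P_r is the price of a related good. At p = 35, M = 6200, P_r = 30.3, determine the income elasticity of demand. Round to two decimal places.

Q = 25.2 − 5.93(35) + 0.0332(6200) + 2.7(30.3) = 25.2 − 207.55 + 205.84 + 81.81 = 105.3.
∂Q/∂M = +0.0332, so E_I = 0.0332·(6200/105.3) ≈ 1.95.
E_I > 1: normal good (luxury).

1.95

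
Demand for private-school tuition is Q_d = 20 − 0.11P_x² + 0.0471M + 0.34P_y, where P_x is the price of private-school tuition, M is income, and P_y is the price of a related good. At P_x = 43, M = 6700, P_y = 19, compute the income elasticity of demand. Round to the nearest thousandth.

2.276

Evaluating quantity at (P_x, M, P_y) gives Q_d = 20 − 0.11(43)² + 0.0471(6700) + 0.34(19) = 20 − 203.39 + 315.57 + 6.46 = 138.64.
∂Q_d/∂M = +0.0471, so E_I = 0.0471·(6700/138.64) ≈ 2.276.
E_I > 1: normal good (luxury).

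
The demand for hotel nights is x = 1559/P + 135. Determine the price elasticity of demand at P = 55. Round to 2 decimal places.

-0.17

At P = 55, x = 163.3455.
dx/dP = −1559/P² = −0.5154.
Point elasticity E = (dx/dP)·(P/x) = -0.5154 × 55/163.3455 ≈ -0.17.
|E| < 1, so demand is inelastic at this price.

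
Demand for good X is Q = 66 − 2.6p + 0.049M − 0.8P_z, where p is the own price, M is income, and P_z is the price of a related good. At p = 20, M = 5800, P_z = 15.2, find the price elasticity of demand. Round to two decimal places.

Substituting, Q = 66 − 2.6(20) + 0.049(5800) − 0.8(15.2) = 66 − 52 + 284.2 − 12.16 = 286.04.
∂Q/∂p = −2.6, so E_p = (−2.6)·(20/286.04) ≈ -0.18.
|E_p| < 1: demand is inelastic.

-0.18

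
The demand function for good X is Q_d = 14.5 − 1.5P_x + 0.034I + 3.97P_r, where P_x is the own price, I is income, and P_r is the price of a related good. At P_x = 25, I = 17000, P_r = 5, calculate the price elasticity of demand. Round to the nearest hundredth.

First evaluate Q_d: 14.5 − 1.5(25) + 0.034(17000) + 3.97(5) = 14.5 − 37.5 + 578 + 19.85 = 574.85.
∂Q_d/∂P_x = −1.5, so E_p = (−1.5)·(25/574.85) ≈ -0.07.
|E_p| < 1: demand is inelastic.

-0.07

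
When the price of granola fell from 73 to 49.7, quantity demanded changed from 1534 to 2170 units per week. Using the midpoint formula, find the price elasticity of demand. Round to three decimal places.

-0.904

%Δq = (2170 − 1534)/[(1534 + 2170)/2] = 636/1852 ≈ 0.3434.
%Δp = (49.7 − 73)/[(73 + 49.7)/2] = -23.3/61.35 ≈ -0.3798.
Arc elasticity E = %Δq/%Δp ≈ 0.3434/-0.3798 ≈ -0.904.
|E| < 1: demand is inelastic over this range.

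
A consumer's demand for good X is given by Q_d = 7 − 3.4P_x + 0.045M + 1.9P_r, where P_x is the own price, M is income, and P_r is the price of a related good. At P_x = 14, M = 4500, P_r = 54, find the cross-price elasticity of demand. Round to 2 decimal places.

0.39

Evaluating quantity at (P_x, M, P_r) gives Q_d = 7 − 3.4(14) + 0.045(4500) + 1.9(54) = 7 − 47.6 + 202.5 + 102.6 = 264.5.
∂Q_d/∂P_r = +1.9, so E_xy = 1.9·(54/264.5) ≈ 0.39.
E_xy > 0: the goods are substitutes.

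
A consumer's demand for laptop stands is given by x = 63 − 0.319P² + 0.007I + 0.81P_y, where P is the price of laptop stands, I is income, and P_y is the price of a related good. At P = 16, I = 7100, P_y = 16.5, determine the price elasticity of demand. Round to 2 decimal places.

-3.68

Evaluating quantity at (P, I, P_y) gives x = 63 − 0.319(16)² + 0.007(7100) + 0.81(16.5) = 63 − 81.664 + 49.7 + 13.365 = 44.401.
∂x/∂P = −2·0.319·P = -10.208, so E_p = -10.208·(16/44.401) ≈ -3.68.
|E_p| > 1: demand is elastic.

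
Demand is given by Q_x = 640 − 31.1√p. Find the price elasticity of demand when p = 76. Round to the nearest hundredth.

At p = 76, Q_x = 368.8765.
dQ_x/dp = −31.1/(2√p) = −31.1/(2·8.7178).
Point elasticity E = (dQ_x/dp)·(p/Q_x) = -1.7837 × 76/368.8765 ≈ -0.37.
|E| < 1, so demand is inelastic at this price.

-0.37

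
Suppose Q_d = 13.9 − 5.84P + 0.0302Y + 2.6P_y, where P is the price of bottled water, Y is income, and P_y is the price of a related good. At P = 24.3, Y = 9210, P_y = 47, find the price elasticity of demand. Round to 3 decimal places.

First evaluate Q_d: 13.9 − 5.84(24.3) + 0.0302(9210) + 2.6(47) = 13.9 − 141.912 + 278.142 + 122.2 = 272.33.
∂Q_d/∂P = −5.84, so E_p = (−5.84)·(24.3/272.33) ≈ -0.521.
|E_p| < 1: demand is inelastic.

-0.521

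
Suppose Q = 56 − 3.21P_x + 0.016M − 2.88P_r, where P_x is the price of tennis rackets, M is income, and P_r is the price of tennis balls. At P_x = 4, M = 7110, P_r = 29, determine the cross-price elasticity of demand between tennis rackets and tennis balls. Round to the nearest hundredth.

First evaluate Q: 56 − 3.21(4) + 0.016(7110) − 2.88(29) = 56 − 12.84 + 113.76 − 83.52 = 73.4.
∂Q/∂P_r = −2.88, so E_xy = -2.88·(29/73.4) ≈ -1.14.
E_xy < 0: the goods are complements.

-1.14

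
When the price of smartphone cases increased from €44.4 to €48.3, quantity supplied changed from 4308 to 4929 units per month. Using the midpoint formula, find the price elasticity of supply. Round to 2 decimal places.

1.60

%Δq = (4929 − 4308)/[(4308 + 4929)/2] = 621/4618.5 ≈ 0.1345.
%ΔP = (48.3 − 44.4)/[(44.4 + 48.3)/2] = 3.9/46.35 ≈ 0.0841.
Arc elasticity E = %Δq/%ΔP ≈ 0.1345/0.0841 ≈ 1.60.
|E| > 1: supply is elastic over this range.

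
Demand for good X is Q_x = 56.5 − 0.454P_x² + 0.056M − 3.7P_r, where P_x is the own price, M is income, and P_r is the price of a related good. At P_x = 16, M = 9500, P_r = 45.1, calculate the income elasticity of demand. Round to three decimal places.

1.742

Q_x = 56.5 − 0.454(16)² + 0.056(9500) − 3.7(45.1) = 56.5 − 116.224 + 532 − 166.87 = 305.406.
∂Q_x/∂M = +0.056, so E_I = 0.056·(9500/305.406) ≈ 1.742.
E_I > 1: normal good (luxury).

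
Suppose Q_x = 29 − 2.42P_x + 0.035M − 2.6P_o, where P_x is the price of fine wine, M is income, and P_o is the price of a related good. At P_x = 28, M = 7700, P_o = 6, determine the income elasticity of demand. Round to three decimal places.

At the given point, Q_x = 29 − 2.42(28) + 0.035(7700) − 2.6(6) = 29 − 67.76 + 269.5 − 15.6 = 215.14.
∂Q_x/∂M = +0.035, so E_I = 0.035·(7700/215.14) ≈ 1.253.
E_I > 1: normal good (luxury).

1.253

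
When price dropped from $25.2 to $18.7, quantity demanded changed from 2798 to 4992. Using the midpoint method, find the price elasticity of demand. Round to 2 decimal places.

%Δq = (4992 − 2798)/[(2798 + 4992)/2] = 2194/3895 ≈ 0.5633.
%Δp = (18.7 − 25.2)/[(25.2 + 18.7)/2] = -6.5/21.95 ≈ -0.2961.
Arc elasticity E = %Δq/%Δp ≈ 0.5633/-0.2961 ≈ -1.90.
|E| > 1: demand is elastic over this range.

-1.90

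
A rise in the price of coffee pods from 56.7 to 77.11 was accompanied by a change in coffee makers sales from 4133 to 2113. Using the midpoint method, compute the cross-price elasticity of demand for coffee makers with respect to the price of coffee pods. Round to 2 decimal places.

%ΔQ_x = (2113 − 4133)/[(4133+2113)/2] = -2020/3123 ≈ -0.6468.
%ΔP_y = (77.11 − 56.7)/[(56.7+77.11)/2] ≈ 0.3051.
E_xy = -0.6468/0.3051 ≈ -2.12.
E_xy < 0, so coffee makers and coffee pods are complements.

-2.12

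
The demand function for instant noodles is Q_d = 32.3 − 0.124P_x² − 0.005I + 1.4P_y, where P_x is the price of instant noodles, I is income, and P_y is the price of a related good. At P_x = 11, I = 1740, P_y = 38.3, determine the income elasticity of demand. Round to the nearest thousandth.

First evaluate Q_d: 32.3 − 0.124(11)² − 0.005(1740) + 1.4(38.3) = 32.3 − 15.004 − 8.7 + 53.62 = 62.216.
∂Q_d/∂I = −0.005, so E_I = -0.005·(1740/62.216) ≈ -0.140.
E_I < 0: inferior good.

-0.140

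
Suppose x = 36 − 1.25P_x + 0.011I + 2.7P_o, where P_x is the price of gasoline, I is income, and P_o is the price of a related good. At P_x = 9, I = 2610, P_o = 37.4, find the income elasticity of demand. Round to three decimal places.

x = 36 − 1.25(9) + 0.011(2610) + 2.7(37.4) = 36 − 11.25 + 28.71 + 100.98 = 154.44.
∂x/∂I = +0.011, so E_I = 0.011·(2610/154.44) ≈ 0.186.
E_I ∈ (0,1): normal good (necessity).

0.186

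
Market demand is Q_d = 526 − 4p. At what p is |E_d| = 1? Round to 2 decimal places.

For linear demand Q_d = a − bp, E = −bp/(a − bp). |E| = 1 ⇒ bp = a − bp ⇒ p = a/(2b).
p = 526/(2·4) = 65.75.

65.75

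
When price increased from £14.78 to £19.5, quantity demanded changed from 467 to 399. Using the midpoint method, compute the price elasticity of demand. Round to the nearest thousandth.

%ΔQ = (399 − 467)/[(467 + 399)/2] = -68/433 ≈ -0.1570.
%ΔP = (19.5 − 14.78)/[(14.78 + 19.5)/2] = 4.72/17.14 ≈ 0.2754.
Arc elasticity E = %ΔQ/%ΔP ≈ -0.1570/0.2754 ≈ -0.570.
|E| < 1: demand is inelastic over this range.

-0.570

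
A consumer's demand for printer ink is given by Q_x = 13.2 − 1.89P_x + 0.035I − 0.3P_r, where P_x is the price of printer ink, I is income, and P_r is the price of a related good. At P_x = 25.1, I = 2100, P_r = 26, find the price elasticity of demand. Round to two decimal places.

-1.51

Substituting, Q_x = 13.2 − 1.89(25.1) + 0.035(2100) − 0.3(26) = 13.2 − 47.439 + 73.5 − 7.8 = 31.461.
∂Q_x/∂P_x = −1.89, so E_p = (−1.89)·(25.1/31.461) ≈ -1.51.
|E_p| > 1: demand is elastic.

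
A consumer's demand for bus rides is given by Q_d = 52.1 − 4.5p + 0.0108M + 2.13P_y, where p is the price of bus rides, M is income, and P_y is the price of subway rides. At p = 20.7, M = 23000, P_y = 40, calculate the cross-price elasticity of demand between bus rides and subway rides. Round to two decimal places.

Substituting, Q_d = 52.1 − 4.5(20.7) + 0.0108(23000) + 2.13(40) = 52.1 − 93.15 + 248.4 + 85.2 = 292.55.
∂Q_d/∂P_y = +2.13, so E_xy = 2.13·(40/292.55) ≈ 0.29.
E_xy > 0: the goods are substitutes.

0.29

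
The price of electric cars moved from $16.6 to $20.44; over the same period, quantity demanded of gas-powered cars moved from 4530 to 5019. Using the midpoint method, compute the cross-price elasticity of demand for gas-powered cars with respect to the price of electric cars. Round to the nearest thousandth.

%ΔQ_x = (5019 − 4530)/[(4530+5019)/2] = 489/4774.5 ≈ 0.1024.
%ΔP_y = (20.44 − 16.6)/[(16.6+20.44)/2] ≈ 0.2073.
E_xy = 0.1024/0.2073 ≈ 0.494.
E_xy > 0, so gas-powered cars and electric cars are substitutes.

0.494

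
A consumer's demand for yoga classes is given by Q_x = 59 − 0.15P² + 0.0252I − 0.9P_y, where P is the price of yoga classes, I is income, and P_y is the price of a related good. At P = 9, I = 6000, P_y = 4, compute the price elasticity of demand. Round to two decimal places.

Q_x = 59 − 0.15(9)² + 0.0252(6000) − 0.9(4) = 59 − 12.15 + 151.2 − 3.6 = 194.45.
∂Q_x/∂P = −2·0.15·P = -2.7, so E_p = -2.7·(9/194.45) ≈ -0.12.
|E_p| < 1: demand is inelastic.

-0.12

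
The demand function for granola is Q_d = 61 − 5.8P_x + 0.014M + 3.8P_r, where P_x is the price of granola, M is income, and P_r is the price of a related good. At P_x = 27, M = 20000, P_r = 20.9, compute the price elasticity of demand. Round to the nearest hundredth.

-0.59

Substituting, Q_d = 61 − 5.8(27) + 0.014(20000) + 3.8(20.9) = 61 − 156.6 + 280 + 79.42 = 263.82.
∂Q_d/∂P_x = −5.8, so E_p = (−5.8)·(27/263.82) ≈ -0.59.
|E_p| < 1: demand is inelastic.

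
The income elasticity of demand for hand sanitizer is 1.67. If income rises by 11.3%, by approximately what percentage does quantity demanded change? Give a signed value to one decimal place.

%ΔQ ≈ E × %ΔI = (1.67) × (11.3%) ≈ 18.9%.

18.9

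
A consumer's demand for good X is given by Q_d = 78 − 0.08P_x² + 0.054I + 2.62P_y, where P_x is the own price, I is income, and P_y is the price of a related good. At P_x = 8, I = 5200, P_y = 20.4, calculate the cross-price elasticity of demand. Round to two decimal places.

First evaluate Q_d: 78 − 0.08(8)² + 0.054(5200) + 2.62(20.4) = 78 − 5.12 + 280.8 + 53.448 = 407.128.
∂Q_d/∂P_y = +2.62, so E_xy = 2.62·(20.4/407.128) ≈ 0.13.
E_xy > 0: the goods are substitutes.

0.13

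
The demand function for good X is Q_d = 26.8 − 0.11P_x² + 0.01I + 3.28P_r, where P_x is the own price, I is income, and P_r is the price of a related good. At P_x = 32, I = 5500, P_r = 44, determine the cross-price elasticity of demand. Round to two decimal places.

At the given point, Q_d = 26.8 − 0.11(32)² + 0.01(5500) + 3.28(44) = 26.8 − 112.64 + 55 + 144.32 = 113.48.
∂Q_d/∂P_r = +3.28, so E_xy = 3.28·(44/113.48) ≈ 1.27.
E_xy > 0: the goods are substitutes.

1.27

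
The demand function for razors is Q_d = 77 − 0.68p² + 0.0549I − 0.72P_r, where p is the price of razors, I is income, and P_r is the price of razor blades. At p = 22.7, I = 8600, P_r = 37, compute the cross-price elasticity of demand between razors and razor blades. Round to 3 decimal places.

Evaluating quantity at (p, I, P_r) gives Q_d = 77 − 0.68(22.7)² + 0.0549(8600) − 0.72(37) = 77 − 350.3972 + 472.14 − 26.64 = 172.1028.
∂Q_d/∂P_r = −0.72, so E_xy = -0.72·(37/172.1028) ≈ -0.155.
E_xy < 0: the goods are complements.

-0.155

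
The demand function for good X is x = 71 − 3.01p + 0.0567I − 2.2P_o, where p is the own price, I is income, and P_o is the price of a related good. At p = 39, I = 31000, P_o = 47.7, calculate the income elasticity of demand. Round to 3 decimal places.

1.094

First evaluate x: 71 − 3.01(39) + 0.0567(31000) − 2.2(47.7) = 71 − 117.39 + 1757.7 − 104.94 = 1606.37.
∂x/∂I = +0.0567, so E_I = 0.0567·(31000/1606.37) ≈ 1.094.
E_I > 1: normal good (luxury).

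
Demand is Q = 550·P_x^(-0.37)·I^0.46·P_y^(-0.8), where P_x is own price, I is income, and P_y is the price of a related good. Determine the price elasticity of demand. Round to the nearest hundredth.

For a Cobb–Douglas (constant-elasticity) form Q = A·P_x^α·…, the elasticity with respect to P_x equals the exponent α at every point.
Here the exponent on P_x is -0.37, so the price elasticity of demand is -0.37.

-0.37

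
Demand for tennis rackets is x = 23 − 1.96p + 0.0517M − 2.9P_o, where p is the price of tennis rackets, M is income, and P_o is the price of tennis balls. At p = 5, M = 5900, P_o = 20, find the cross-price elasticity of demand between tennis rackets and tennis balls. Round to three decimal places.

First evaluate x: 23 − 1.96(5) + 0.0517(5900) − 2.9(20) = 23 − 9.8 + 305.03 − 58 = 260.23.
∂x/∂P_o = −2.9, so E_xy = -2.9·(20/260.23) ≈ -0.223.
E_xy < 0: the goods are complements.

-0.223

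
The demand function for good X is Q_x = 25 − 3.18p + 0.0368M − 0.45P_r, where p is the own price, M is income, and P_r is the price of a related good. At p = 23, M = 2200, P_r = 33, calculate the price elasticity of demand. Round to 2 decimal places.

At the given point, Q_x = 25 − 3.18(23) + 0.0368(2200) − 0.45(33) = 25 − 73.14 + 80.96 − 14.85 = 17.97.
∂Q_x/∂p = −3.18, so E_p = (−3.18)·(23/17.97) ≈ -4.07.
|E_p| > 1: demand is elastic.

-4.07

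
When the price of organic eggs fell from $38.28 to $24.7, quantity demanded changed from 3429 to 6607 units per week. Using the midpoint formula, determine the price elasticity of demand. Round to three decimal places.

%ΔQ = (6607 − 3429)/[(3429 + 6607)/2] = 3178/5018 ≈ 0.6333.
%Δp = (24.7 − 38.28)/[(38.28 + 24.7)/2] = -13.58/31.49 ≈ -0.4312.
Arc elasticity E = %ΔQ/%Δp ≈ 0.6333/-0.4312 ≈ -1.469.
|E| > 1: demand is elastic over this range.

-1.469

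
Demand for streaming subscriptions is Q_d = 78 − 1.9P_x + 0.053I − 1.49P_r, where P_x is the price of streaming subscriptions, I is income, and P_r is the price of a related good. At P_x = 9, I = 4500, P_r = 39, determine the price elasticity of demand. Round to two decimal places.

At the given point, Q_d = 78 − 1.9(9) + 0.053(4500) − 1.49(39) = 78 − 17.1 + 238.5 − 58.11 = 241.29.
∂Q_d/∂P_x = −1.9, so E_p = (−1.9)·(9/241.29) ≈ -0.07.
|E_p| < 1: demand is inelastic.

-0.07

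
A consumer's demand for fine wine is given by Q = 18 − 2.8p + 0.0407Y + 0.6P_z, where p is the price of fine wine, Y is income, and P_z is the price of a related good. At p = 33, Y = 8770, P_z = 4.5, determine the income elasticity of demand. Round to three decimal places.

Q = 18 − 2.8(33) + 0.0407(8770) + 0.6(4.5) = 18 − 92.4 + 356.939 + 2.7 = 285.239.
∂Q/∂Y = +0.0407, so E_I = 0.0407·(8770/285.239) ≈ 1.251.
E_I > 1: normal good (luxury).

1.251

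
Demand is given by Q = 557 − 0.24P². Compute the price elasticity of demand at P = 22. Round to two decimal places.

At P = 22, Q = 440.84.
dQ/dP = −2·0.24·P = −10.56.
Point elasticity E = (dQ/dP)·(P/Q) = -10.56 × 22/440.84 ≈ -0.53.
|E| < 1, so demand is inelastic at this price.

-0.53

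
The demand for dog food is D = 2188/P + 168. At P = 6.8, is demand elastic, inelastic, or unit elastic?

inelastic

At P = 6.8, D = 489.7647.
dD/dP = −2188/P² = −47.3183.
Point elasticity E = (dD/dP)·(P/D) = -47.3183 × 6.8/489.7647 ≈ -0.657.
|E| ≈ 0.657 < 1, so demand is inelastic.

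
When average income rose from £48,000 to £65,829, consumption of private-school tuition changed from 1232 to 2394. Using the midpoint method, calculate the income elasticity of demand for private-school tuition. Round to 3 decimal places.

%ΔQ = (2394 − 1232)/[(1232+2394)/2] = 1162/1813 ≈ 0.6409.
%ΔY = (65,829 − 48,000)/[(48,000+65,829)/2] = 17829/56914.5 ≈ 0.3133.
E_I = %ΔQ/%ΔY ≈ 2.046.
E_I > 1: normal good (luxury).

2.046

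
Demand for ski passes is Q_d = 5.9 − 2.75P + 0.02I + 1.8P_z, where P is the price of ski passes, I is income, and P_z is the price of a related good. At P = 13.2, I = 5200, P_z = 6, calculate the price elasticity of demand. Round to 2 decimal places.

-0.43

Substituting, Q_d = 5.9 − 2.75(13.2) + 0.02(5200) + 1.8(6) = 5.9 − 36.3 + 104 + 10.8 = 84.4.
∂Q_d/∂P = −2.75, so E_p = (−2.75)·(13.2/84.4) ≈ -0.43.
|E_p| < 1: demand is inelastic.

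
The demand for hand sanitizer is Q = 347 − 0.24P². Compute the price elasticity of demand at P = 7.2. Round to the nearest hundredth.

-0.07

At P = 7.2, Q = 334.5584.
dQ/dP = −2·0.24·P = −3.456.
Point elasticity E = (dQ/dP)·(P/Q) = -3.456 × 7.2/334.5584 ≈ -0.07.
|E| < 1, so demand is inelastic at this price.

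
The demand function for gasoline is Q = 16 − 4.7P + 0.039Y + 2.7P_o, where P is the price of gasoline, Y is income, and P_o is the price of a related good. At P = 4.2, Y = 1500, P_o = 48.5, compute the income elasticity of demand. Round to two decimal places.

First evaluate Q: 16 − 4.7(4.2) + 0.039(1500) + 2.7(48.5) = 16 − 19.74 + 58.5 + 130.95 = 185.71.
∂Q/∂Y = +0.039, so E_I = 0.039·(1500/185.71) ≈ 0.32.
E_I ∈ (0,1): normal good (necessity).

0.32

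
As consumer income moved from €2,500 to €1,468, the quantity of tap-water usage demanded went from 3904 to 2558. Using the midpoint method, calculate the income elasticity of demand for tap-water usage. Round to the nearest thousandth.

%ΔQ = (2558 − 3904)/[(3904+2558)/2] = -1346/3231 ≈ -0.4166.
%ΔI = (1,468 − 2,500)/[(2,500+1,468)/2] = -1032/1984 ≈ -0.5202.
E_I = %ΔQ/%ΔI ≈ 0.801.
E_I ∈ (0,1): normal good (necessity).

0.801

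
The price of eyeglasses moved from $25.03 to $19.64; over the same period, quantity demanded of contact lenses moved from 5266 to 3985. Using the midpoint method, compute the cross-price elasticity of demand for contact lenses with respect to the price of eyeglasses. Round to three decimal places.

1.148

%ΔQ_x = (3985 − 5266)/[(5266+3985)/2] = -1281/4625.5 ≈ -0.2769.
%ΔP_y = (19.64 − 25.03)/[(25.03+19.64)/2] ≈ -0.2413.
E_xy = -0.2769/-0.2413 ≈ 1.148.
E_xy > 0, so contact lenses and eyeglasses are substitutes.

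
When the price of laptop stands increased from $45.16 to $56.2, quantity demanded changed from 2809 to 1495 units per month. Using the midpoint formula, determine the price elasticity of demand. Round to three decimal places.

-2.803

%Δq = (1495 − 2809)/[(2809 + 1495)/2] = -1314/2152 ≈ -0.6106.
%ΔP = (56.2 − 45.16)/[(45.16 + 56.2)/2] = 11.04/50.68 ≈ 0.2178.
Arc elasticity E = %Δq/%ΔP ≈ -0.6106/0.2178 ≈ -2.803.
|E| > 1: demand is elastic over this range.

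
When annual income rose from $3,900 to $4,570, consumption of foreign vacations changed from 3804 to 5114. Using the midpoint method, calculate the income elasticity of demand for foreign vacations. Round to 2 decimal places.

1.86

%ΔQ = (5114 − 3804)/[(3804+5114)/2] = 1310/4459 ≈ 0.2938.
%ΔY = (4,570 − 3,900)/[(3,900+4,570)/2] = 670/4235 ≈ 0.1582.
E_I = %ΔQ/%ΔY ≈ 1.86.
E_I > 1: normal good (luxury).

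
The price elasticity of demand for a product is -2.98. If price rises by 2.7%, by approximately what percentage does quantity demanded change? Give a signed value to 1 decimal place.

-8.0

%ΔQ ≈ E × %ΔP = (-2.98) × (2.7%) ≈ -8.0%.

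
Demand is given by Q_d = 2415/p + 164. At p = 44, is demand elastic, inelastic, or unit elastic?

At p = 44, Q_d = 218.8864.
dQ_d/dp = −2415/p² = −1.2474.
Point elasticity E = (dQ_d/dp)·(p/Q_d) = -1.2474 × 44/218.8864 ≈ -0.251.
|E| ≈ 0.251 < 1, so demand is inelastic.

inelastic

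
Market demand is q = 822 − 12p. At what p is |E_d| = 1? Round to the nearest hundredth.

For linear demand q = a − bp, E = −bp/(a − bp). |E| = 1 ⇒ bp = a − bp ⇒ p = a/(2b).
p = 822/(2·12) = 34.25.

34.25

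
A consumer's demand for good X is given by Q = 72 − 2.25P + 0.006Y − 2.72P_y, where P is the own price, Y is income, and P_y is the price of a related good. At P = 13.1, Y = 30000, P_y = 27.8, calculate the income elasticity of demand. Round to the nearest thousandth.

1.225

At the given point, Q = 72 − 2.25(13.1) + 0.006(30000) − 2.72(27.8) = 72 − 29.475 + 180 − 75.616 = 146.909.
∂Q/∂Y = +0.006, so E_I = 0.006·(30000/146.909) ≈ 1.225.
E_I > 1: normal good (luxury).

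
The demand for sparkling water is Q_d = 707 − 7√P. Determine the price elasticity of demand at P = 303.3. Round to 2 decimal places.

-0.10

At P = 303.3, Q_d = 585.0914.
dQ_d/dP = −7/(2√P) = −7/(2·17.4155).
Point elasticity E = (dQ_d/dP)·(P/Q_d) = -0.201 × 303.3/585.0914 ≈ -0.10.
|E| < 1, so demand is inelastic at this price.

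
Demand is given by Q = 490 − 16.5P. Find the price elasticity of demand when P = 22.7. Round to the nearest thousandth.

-3.244

At P = 22.7, Q = 115.45.
dQ/dP = −16.5.
Point elasticity E = (dQ/dP)·(P/Q) = -16.5 × 22.7/115.45 ≈ -3.244.
|E| > 1, so demand is elastic at this price.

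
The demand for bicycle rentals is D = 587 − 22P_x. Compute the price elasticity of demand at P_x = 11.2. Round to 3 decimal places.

-0.723

At P_x = 11.2, D = 340.6.
dD/dP_x = −22.
Point elasticity E = (dD/dP_x)·(P_x/D) = -22 × 11.2/340.6 ≈ -0.723.
|E| < 1, so demand is inelastic at this price.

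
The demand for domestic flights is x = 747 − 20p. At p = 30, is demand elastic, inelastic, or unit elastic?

At p = 30, x = 147.
dx/dp = −20.
Point elasticity E = (dx/dp)·(p/x) = -20 × 30/147 ≈ -4.082.
|E| ≈ 4.082 > 1, so demand is elastic.

elastic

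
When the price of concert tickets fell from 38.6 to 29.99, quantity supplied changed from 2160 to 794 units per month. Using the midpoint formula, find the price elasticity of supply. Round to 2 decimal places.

3.68

%Δq = (794 − 2160)/[(2160 + 794)/2] = -1366/1477 ≈ -0.9248.
%Δp = (29.99 − 38.6)/[(38.6 + 29.99)/2] = -8.61/34.295 ≈ -0.2511.
Arc elasticity E = %Δq/%Δp ≈ -0.9248/-0.2511 ≈ 3.68.
|E| > 1: supply is elastic over this range.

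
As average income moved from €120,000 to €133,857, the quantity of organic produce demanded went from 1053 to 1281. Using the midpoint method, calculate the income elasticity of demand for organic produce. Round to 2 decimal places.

%ΔQ = (1281 − 1053)/[(1053+1281)/2] = 228/1167 ≈ 0.1954.
%ΔI = (133,857 − 120,000)/[(120,000+133,857)/2] = 13857/126928.5 ≈ 0.1092.
E_I = %ΔQ/%ΔI ≈ 1.79.
E_I > 1: normal good (luxury).

1.79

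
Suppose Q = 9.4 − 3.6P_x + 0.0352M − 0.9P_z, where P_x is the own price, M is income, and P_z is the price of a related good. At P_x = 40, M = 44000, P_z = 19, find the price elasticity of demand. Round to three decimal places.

-0.103

Evaluating quantity at (P_x, M, P_z) gives Q = 9.4 − 3.6(40) + 0.0352(44000) − 0.9(19) = 9.4 − 144 + 1548.8 − 17.1 = 1397.1.
∂Q/∂P_x = −3.6, so E_p = (−3.6)·(40/1397.1) ≈ -0.103.
|E_p| < 1: demand is inelastic.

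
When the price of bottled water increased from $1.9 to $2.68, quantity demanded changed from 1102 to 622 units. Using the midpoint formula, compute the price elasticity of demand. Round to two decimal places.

%Δq = (622 − 1102)/[(1102 + 622)/2] = -480/862 ≈ -0.5568.
%Δp = (2.68 − 1.9)/[(1.9 + 2.68)/2] = 0.78/2.29 ≈ 0.3406.
Arc elasticity E = %Δq/%Δp ≈ -0.5568/0.3406 ≈ -1.63.
|E| > 1: demand is elastic over this range.

-1.63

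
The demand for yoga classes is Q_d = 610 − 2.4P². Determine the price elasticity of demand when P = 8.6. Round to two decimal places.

-0.82

At P = 8.6, Q_d = 432.496.
dQ_d/dP = −2·2.4·P = −41.28.
Point elasticity E = (dQ_d/dP)·(P/Q_d) = -41.28 × 8.6/432.496 ≈ -0.82.
|E| < 1, so demand is inelastic at this price.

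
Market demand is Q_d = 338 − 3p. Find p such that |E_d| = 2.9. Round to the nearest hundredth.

83.78

Set −bp/(a − bp) = −2.9 ⇒ bp = 2.9(a − bp) ⇒ bp(1+2.9) = 2.9·a.
p = 2.9·338/(3·3.9) ≈ 83.78.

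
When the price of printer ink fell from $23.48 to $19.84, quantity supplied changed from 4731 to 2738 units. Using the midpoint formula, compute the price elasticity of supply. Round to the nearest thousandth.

%ΔQ = (2738 − 4731)/[(4731 + 2738)/2] = -1993/3734.5 ≈ -0.5337.
%Δp = (19.84 − 23.48)/[(23.48 + 19.84)/2] = -3.64/21.66 ≈ -0.1681.
Arc elasticity E = %ΔQ/%Δp ≈ -0.5337/-0.1681 ≈ 3.176.
|E| > 1: supply is elastic over this range.

3.176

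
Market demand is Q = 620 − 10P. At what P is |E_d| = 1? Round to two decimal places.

For linear demand Q = a − bP, E = −bP/(a − bP). |E| = 1 ⇒ bP = a − bP ⇒ P = a/(2b).
P = 620/(2·10) = 31.00.

31.00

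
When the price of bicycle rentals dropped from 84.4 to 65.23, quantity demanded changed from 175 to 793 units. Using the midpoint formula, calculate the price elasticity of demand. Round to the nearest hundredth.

-4.98

%ΔQ = (793 − 175)/[(175 + 793)/2] = 618/484 ≈ 1.2769.
%Δp = (65.23 − 84.4)/[(84.4 + 65.23)/2] = -19.17/74.815 ≈ -0.2562.
Arc elasticity E = %ΔQ/%Δp ≈ 1.2769/-0.2562 ≈ -4.98.
|E| > 1: demand is elastic over this range.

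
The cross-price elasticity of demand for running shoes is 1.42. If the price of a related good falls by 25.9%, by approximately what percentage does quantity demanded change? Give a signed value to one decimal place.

%ΔQ ≈ E × %ΔP_y = (1.42) × (-25.9%) ≈ -36.8%.

-36.8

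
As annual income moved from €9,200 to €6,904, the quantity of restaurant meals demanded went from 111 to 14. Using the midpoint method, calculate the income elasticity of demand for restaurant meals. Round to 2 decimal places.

5.44

%ΔQ = (14 − 111)/[(111+14)/2] = -97/62.5 ≈ -1.5520.
%ΔY = (6,904 − 9,200)/[(9,200+6,904)/2] = -2296/8052 ≈ -0.2851.
E_I = %ΔQ/%ΔY ≈ 5.44.
E_I > 1: normal good (luxury).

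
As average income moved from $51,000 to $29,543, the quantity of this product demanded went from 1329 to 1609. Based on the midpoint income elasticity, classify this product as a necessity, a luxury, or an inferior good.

inferior

%ΔQ = (1609 − 1329)/[(1329+1609)/2] = 280/1469 ≈ 0.1906.
%ΔM = (29,543 − 51,000)/[(51,000+29,543)/2] = -21457/40271.5 ≈ -0.5328.
E_I = %ΔQ/%ΔM ≈ -0.358.
E_I < 0: inferior good.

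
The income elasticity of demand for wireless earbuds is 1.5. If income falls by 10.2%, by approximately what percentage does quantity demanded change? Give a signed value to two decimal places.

%ΔQ ≈ E × %ΔI = (1.5) × (-10.2%) = -15.30%.

-15.30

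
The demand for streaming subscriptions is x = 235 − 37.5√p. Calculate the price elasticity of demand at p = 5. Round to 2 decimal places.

-0.28

At p = 5, x = 151.1475.
dx/dp = −37.5/(2√p) = −37.5/(2·2.2361).
Point elasticity E = (dx/dp)·(p/x) = -8.3853 × 5/151.1475 ≈ -0.28.
|E| < 1, so demand is inelastic at this price.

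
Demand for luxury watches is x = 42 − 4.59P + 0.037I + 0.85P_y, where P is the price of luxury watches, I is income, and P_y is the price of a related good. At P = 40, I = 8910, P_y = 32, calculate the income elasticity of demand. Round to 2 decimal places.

Substituting, x = 42 − 4.59(40) + 0.037(8910) + 0.85(32) = 42 − 183.6 + 329.67 + 27.2 = 215.27.
∂x/∂I = +0.037, so E_I = 0.037·(8910/215.27) ≈ 1.53.
E_I > 1: normal good (luxury).

1.53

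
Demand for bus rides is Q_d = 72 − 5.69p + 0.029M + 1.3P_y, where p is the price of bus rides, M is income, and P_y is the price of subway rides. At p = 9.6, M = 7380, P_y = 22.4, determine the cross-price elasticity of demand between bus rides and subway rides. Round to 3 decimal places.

First evaluate Q_d: 72 − 5.69(9.6) + 0.029(7380) + 1.3(22.4) = 72 − 54.624 + 214.02 + 29.12 = 260.516.
∂Q_d/∂P_y = +1.3, so E_xy = 1.3·(22.4/260.516) ≈ 0.112.
E_xy > 0: the goods are substitutes.

0.112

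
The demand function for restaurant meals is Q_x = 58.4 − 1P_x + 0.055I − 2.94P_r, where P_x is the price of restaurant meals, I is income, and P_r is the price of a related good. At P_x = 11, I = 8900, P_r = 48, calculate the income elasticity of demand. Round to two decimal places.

1.24

Evaluating quantity at (P_x, I, P_r) gives Q_x = 58.4 − 1(11) + 0.055(8900) − 2.94(48) = 58.4 − 11 + 489.5 − 141.12 = 395.78.
∂Q_x/∂I = +0.055, so E_I = 0.055·(8900/395.78) ≈ 1.24.
E_I > 1: normal good (luxury).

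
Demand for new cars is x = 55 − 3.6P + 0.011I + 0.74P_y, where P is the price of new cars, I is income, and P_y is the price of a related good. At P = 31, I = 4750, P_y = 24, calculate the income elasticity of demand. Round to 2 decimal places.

3.90

At the given point, x = 55 − 3.6(31) + 0.011(4750) + 0.74(24) = 55 − 111.6 + 52.25 + 17.76 = 13.41.
∂x/∂I = +0.011, so E_I = 0.011·(4750/13.41) ≈ 3.90.
E_I > 1: normal good (luxury).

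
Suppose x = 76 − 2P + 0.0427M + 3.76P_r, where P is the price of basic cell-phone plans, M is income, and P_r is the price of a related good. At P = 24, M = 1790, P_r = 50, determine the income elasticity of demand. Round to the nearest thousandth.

0.261

Evaluating quantity at (P, M, P_r) gives x = 76 − 2(24) + 0.0427(1790) + 3.76(50) = 76 − 48 + 76.433 + 188 = 292.433.
∂x/∂M = +0.0427, so E_I = 0.0427·(1790/292.433) ≈ 0.261.
E_I ∈ (0,1): normal good (necessity).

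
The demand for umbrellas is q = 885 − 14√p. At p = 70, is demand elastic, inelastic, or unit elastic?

inelastic

At p = 70, q = 767.8676.
dq/dp = −14/(2√p) = −14/(2·8.3666).
Point elasticity E = (dq/dp)·(p/q) = -0.8367 × 70/767.8676 ≈ -0.076.
|E| ≈ 0.076 < 1, so demand is inelastic.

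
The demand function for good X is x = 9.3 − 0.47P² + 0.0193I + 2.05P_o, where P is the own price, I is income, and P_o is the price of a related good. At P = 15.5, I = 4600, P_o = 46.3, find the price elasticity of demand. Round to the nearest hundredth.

x = 9.3 − 0.47(15.5)² + 0.0193(4600) + 2.05(46.3) = 9.3 − 112.9175 + 88.78 + 94.915 = 80.0775.
∂x/∂P = −2·0.47·P = -14.57, so E_p = -14.57·(15.5/80.0775) ≈ -2.82.
|E_p| > 1: demand is elastic.

-2.82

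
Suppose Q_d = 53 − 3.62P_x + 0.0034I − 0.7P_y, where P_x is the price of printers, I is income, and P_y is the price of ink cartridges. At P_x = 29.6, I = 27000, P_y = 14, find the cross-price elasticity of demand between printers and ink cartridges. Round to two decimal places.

Evaluating quantity at (P_x, I, P_y) gives Q_d = 53 − 3.62(29.6) + 0.0034(27000) − 0.7(14) = 53 − 107.152 + 91.8 − 9.8 = 27.848.
∂Q_d/∂P_y = −0.7, so E_xy = -0.7·(14/27.848) ≈ -0.35.
E_xy < 0: the goods are complements.

-0.35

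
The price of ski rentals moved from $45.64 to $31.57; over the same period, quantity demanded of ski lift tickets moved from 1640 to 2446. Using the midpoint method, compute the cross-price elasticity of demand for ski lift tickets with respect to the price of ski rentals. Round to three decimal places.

%ΔQ_x = (2446 − 1640)/[(1640+2446)/2] = 806/2043 ≈ 0.3945.
%ΔP_y = (31.57 − 45.64)/[(45.64+31.57)/2] ≈ -0.3645.
E_xy = 0.3945/-0.3645 ≈ -1.082.
E_xy < 0, so ski lift tickets and ski rentals are complements.

-1.082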